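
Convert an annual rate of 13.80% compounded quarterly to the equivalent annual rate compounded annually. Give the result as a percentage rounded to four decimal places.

14.5307%

EAR = (1 + 0.1380/4)^4 − 1 = 0.145307.
Compounded annually, the equivalent nominal rate is the EAR itself: 14.5307%.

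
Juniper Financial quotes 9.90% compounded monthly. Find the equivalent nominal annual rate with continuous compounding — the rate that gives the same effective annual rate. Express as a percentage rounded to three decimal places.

EAR = (1 + 0.0990/12)^12 − 1 = 0.103618.
Equivalent continuous rate: r = ln(1 + 0.103618) = 0.098594 = 9.859%.

9.859%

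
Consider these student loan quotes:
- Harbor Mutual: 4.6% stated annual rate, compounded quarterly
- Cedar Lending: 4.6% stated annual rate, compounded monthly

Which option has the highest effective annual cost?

Harbor Mutual: (1 + 0.046/4)^4 − 1 = 4.680%
Cedar Lending: (1 + 0.046/12)^12 − 1 = 4.698%
The highest effective annual rate is Cedar Lending at 4.698%.

Cedar Lending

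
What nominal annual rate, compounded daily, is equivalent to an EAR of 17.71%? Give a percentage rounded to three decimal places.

16.309%

(1 + r/365)^365 − 1 = 0.1771, so 1 + r/365 = 1.1771^(1/365).
r/365 = 0.000447, so r = 0.163090 = 16.309%.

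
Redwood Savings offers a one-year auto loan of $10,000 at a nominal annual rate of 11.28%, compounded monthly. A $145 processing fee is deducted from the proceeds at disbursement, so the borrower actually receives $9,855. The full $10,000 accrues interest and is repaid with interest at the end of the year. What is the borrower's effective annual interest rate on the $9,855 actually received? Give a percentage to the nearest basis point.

13.53%

Amount owed after one year: 10,000 × (1 + 0.1128/12)^12 = 10,000 × 1.118818 = $11,188.18.
Effective rate on net proceeds: 11,188.18 / 9,855 − 1 = 0.135280 = 13.53%.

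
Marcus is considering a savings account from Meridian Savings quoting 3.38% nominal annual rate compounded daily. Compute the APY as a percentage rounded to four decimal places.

EAR = (1 + 0.0338/365)^365 − 1.
= (1 + 0.000093)^365 − 1 = 1.034376 − 1 = 3.4376%.

3.4376%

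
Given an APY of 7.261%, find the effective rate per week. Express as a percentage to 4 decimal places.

The per-week rate i satisfies (1 + i)^52 = 1 + 0.07261.
i = 1.07261^(1/52) − 1 = 0.0013489 = 0.1349%.

0.1349%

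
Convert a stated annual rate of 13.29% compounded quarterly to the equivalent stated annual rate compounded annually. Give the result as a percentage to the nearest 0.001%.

EAR = (1 + 0.1329/4)^4 − 1 = 0.139671.
Compounded annually, the equivalent nominal rate is the EAR itself: 13.967%.

13.967%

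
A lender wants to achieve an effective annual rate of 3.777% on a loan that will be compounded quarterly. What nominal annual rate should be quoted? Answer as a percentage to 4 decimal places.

(1 + r/4)^4 − 1 = 0.03777, so 1 + r/4 = 1.03777^(1/4).
r/4 = 0.009312, so r = 0.037247 = 3.7247%.

3.7247%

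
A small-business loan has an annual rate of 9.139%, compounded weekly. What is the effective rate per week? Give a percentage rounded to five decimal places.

0.17575%

With a nominal annual rate compounded weekly, the periodic rate is the nominal rate divided by 52.
i = 0.09139 / 52 = 0.0017575 = 0.17575%.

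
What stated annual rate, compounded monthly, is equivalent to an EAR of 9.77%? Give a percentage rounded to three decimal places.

(1 + r/12)^12 − 1 = 0.0977, so 1 + r/12 = 1.0977^(1/12).
r/12 = 0.007798, so r = 0.093580 = 9.358%.

9.358%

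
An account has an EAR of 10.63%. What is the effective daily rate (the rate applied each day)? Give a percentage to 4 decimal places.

0.0277%

The per-day rate i satisfies (1 + i)^365 = 1 + 0.1063.
i = 1.1063^(1/365) − 1 = 0.0002768 = 0.0277%.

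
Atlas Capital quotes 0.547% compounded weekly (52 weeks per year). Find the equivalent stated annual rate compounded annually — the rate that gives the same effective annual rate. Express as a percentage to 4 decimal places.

0.5485%

EAR = (1 + 0.00547/52)^52 − 1 = 0.005485.
Compounded annually, the equivalent nominal rate is the EAR itself: 0.5485%.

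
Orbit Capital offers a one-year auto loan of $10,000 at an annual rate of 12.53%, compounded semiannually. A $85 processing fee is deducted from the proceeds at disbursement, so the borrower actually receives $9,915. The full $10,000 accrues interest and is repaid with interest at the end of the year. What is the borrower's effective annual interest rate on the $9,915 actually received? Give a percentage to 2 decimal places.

13.89%

Amount owed after one year: 10,000 × (1 + 0.1253/2)^2 = 10,000 × 1.129225 = $11,292.25.
Effective rate on net proceeds: 11,292.25 / 9,915 − 1 = 0.138906 = 13.89%.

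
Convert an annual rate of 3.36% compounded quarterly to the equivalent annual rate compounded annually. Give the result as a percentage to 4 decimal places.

3.4026%

EAR = (1 + 0.0336/4)^4 − 1 = 0.034026.
Compounded annually, the equivalent nominal rate is the EAR itself: 3.4026%.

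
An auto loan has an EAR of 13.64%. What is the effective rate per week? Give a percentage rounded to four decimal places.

0.2462%

The per-week rate i satisfies (1 + i)^52 = 1 + 0.1364.
i = 1.1364^(1/52) − 1 = 0.0024620 = 0.2462%.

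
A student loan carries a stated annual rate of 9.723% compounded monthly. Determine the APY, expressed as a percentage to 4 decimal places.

10.1682%

EAR = (1 + 0.09723/12)^12 − 1.
= (1 + 0.008103)^12 − 1 = 1.101682 − 1 = 10.1682%.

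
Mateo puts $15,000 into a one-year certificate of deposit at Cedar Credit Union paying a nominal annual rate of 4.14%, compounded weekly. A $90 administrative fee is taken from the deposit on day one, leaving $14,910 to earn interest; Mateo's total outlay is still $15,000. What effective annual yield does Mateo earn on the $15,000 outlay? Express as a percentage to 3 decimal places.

3.600%

Value after one year: 14,910 × (1 + 0.0414/52)^52 = 14,910 × 1.042252 = $15,539.97.
Effective yield on the $15,000 outlay: 15,539.97 / 15,000 − 1 = 0.035998 = 3.600%.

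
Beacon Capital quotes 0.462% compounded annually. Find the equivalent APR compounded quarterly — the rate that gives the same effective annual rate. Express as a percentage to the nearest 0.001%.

0.461%

Compounded annually, EAR = nominal = 0.004620.
Solve (1 + r/4)^4 = 1.004620: r/4 = 1.004620^(1/4) − 1 = 0.001153, so r = 0.004612 = 0.461%.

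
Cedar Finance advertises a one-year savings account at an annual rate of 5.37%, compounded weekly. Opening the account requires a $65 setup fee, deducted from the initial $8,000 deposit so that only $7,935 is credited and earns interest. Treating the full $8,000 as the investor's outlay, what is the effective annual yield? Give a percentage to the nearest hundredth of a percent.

Value after one year: 7,935 × (1 + 0.0537/52)^52 = 7,935 × 1.055139 = $8,372.53.
Effective yield on the $8,000 outlay: 8,372.53 / 8,000 − 1 = 0.046566 = 4.66%.

4.66%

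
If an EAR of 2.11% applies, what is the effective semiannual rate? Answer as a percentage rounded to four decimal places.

1.0495%

The per-half-year rate i satisfies (1 + i)^2 = 1 + 0.0211.
i = 1.0211^(1/2) − 1 = 0.0104949 = 1.0495%.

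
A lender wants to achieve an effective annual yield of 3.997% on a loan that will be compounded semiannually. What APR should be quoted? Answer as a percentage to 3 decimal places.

3.958%

(1 + r/2)^2 − 1 = 0.03997, so 1 + r/2 = 1.03997^(1/2).
r/2 = 0.019789, so r = 0.039578 = 3.958%.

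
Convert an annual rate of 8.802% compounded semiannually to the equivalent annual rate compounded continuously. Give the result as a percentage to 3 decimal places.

EAR = (1 + 0.08802/2)^2 − 1 = 0.089957.
Equivalent continuous rate: r = ln(1 + 0.089957) = 0.086138 = 8.614%.

8.614%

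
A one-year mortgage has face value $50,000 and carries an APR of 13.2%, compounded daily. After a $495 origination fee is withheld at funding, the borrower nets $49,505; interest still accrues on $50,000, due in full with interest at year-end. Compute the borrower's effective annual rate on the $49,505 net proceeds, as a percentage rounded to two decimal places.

15.25%

Amount owed after one year: 50,000 × (1 + 0.132/365)^365 = 50,000 × 1.141081 = $57,054.05.
Effective rate on net proceeds: 57,054.05 / 49,505 − 1 = 0.152491 = 15.25%.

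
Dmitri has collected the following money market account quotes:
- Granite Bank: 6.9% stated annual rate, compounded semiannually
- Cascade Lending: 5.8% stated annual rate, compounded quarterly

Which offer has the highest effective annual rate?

Granite Bank

Granite Bank: (1 + 0.069/2)^2 − 1 = 7.019%
Cascade Lending: (1 + 0.058/4)^4 − 1 = 5.927%
The highest effective annual rate is Granite Bank at 7.019%.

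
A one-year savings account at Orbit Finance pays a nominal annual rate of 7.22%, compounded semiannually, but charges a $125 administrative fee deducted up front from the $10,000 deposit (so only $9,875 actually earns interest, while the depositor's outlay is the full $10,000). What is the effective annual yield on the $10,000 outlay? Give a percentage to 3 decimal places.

Value after one year: 9,875 × (1 + 0.0722/2)^2 = 9,875 × 1.073503 = $10,600.84.
Effective yield on the $10,000 outlay: 10,600.84 / 10,000 − 1 = 0.060084 = 6.008%.

6.008%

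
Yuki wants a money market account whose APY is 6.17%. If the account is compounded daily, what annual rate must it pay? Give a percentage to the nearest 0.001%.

(1 + r/365)^365 − 1 = 0.0617, so 1 + r/365 = 1.0617^(1/365).
r/365 = 0.000164, so r = 0.059876 = 5.988%.

5.988%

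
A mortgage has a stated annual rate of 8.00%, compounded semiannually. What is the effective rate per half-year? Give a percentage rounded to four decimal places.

4.0000%

With a nominal annual rate compounded semiannually, the periodic rate is the nominal rate divided by 2.
i = 0.0800 / 2 = 0.0400000 = 4.0000%.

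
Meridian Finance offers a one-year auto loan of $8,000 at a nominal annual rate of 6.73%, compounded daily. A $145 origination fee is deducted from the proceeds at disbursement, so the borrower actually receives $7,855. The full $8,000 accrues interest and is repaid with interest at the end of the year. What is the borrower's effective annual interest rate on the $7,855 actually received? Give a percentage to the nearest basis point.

8.94%

Amount owed after one year: 8,000 × (1 + 0.0673/365)^365 = 8,000 × 1.069610 = $8,556.88.
Effective rate on net proceeds: 8,556.88 / 7,855 − 1 = 0.089354 = 8.94%.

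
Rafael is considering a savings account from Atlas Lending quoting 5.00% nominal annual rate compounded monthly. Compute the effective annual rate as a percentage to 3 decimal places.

EAR = (1 + 0.0500/12)^12 − 1.
= 1.051162 − 1 = 5.116%.

5.116%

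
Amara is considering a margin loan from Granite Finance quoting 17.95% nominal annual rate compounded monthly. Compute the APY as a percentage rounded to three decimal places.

19.503%

EAR = (1 + 0.1795/12)^12 − 1.
= 1.195029 − 1 = 19.503%.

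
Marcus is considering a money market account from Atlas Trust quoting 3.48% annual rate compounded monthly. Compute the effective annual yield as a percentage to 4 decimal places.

EAR = (1 + 0.0348/12)^12 − 1.
= 1.035360 − 1 = 3.5360%.

3.5360%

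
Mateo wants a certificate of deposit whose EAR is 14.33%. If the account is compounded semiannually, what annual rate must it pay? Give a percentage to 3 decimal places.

(1 + r/2)^2 − 1 = 0.1433, so 1 + r/2 = 1.1433^(1/2).
r/2 = 0.069252, so r = 0.138504 = 13.850%.

13.850%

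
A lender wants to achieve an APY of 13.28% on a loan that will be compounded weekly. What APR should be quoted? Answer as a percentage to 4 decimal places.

12.4842%

(1 + r/52)^52 − 1 = 0.1328, so 1 + r/52 = 1.1328^(1/52).
r/52 = 0.002401, so r = 0.124842 = 12.4842%.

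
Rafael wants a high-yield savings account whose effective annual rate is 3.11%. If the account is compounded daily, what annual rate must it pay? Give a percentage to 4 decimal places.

(1 + r/365)^365 − 1 = 0.0311, so 1 + r/365 = 1.0311^(1/365).
r/365 = 0.000084, so r = 0.030627 = 3.0627%.

3.0627%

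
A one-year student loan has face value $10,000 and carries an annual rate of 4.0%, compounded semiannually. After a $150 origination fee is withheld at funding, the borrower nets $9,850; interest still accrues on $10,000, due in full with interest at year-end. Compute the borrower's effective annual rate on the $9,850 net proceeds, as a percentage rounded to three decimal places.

5.624%

Amount owed after one year: 10,000 × (1 + 0.040/2)^2 = 10,000 × 1.040400 = $10,404.00.
Effective rate on net proceeds: 10,404.00 / 9,850 − 1 = 0.056244 = 5.624%.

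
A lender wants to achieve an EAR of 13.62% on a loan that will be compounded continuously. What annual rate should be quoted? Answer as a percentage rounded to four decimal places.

Continuous: nominal r satisfies e^r − 1 = 0.1362.
r = ln(1 + 0.1362) = ln(1.1362) = 0.127689 = 12.7689%.

12.7689%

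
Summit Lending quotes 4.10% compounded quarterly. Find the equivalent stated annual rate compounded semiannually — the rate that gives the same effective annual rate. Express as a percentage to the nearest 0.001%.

EAR = (1 + 0.0410/4)^4 − 1 = 0.041635.
Solve (1 + r/2)^2 = 1.041635: r/2 = 1.041635^(1/2) − 1 = 0.020605, so r = 0.041210 = 4.121%.

4.121%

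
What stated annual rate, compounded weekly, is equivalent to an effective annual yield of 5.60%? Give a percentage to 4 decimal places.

5.4517%

(1 + r/52)^52 − 1 = 0.0560, so 1 + r/52 = 1.0560^(1/52).
r/52 = 0.001048, so r = 0.054517 = 5.4517%.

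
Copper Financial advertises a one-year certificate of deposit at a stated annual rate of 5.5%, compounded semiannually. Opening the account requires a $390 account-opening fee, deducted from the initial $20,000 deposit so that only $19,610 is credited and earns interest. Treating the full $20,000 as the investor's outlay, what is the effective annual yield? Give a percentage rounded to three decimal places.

3.517%

Value after one year: 19,610 × (1 + 0.055/2)^2 = 19,610 × 1.055756 = $20,703.38.
Effective yield on the $20,000 outlay: 20,703.38 / 20,000 − 1 = 0.035169 = 3.517%.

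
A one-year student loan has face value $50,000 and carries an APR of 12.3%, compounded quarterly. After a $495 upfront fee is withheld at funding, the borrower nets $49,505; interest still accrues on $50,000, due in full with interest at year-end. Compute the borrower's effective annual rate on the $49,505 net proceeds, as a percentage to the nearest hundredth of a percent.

14.01%

Amount owed after one year: 50,000 × (1 + 0.123/4)^4 = 50,000 × 1.128791 = $56,439.53.
Effective rate on net proceeds: 56,439.53 / 49,505 − 1 = 0.140077 = 14.01%.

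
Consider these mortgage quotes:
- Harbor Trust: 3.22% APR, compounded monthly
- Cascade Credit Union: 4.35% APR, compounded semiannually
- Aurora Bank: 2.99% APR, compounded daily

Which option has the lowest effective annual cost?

Harbor Trust: (1 + 0.0322/12)^12 − 1 = 3.268%
Cascade Credit Union: (1 + 0.0435/2)^2 − 1 = 4.397%
Aurora Bank: (1 + 0.0299/365)^365 − 1 = 3.035%
The lowest effective annual rate is Aurora Bank at 3.035%.

Aurora Bank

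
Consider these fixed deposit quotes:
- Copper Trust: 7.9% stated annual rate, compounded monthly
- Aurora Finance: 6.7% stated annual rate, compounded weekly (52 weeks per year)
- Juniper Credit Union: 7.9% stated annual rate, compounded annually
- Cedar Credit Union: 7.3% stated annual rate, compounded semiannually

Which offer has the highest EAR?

Copper Trust

Copper Trust: (1 + 0.079/12)^12 − 1 = 8.192%
Aurora Finance: (1 + 0.067/52)^52 − 1 = 6.925%
Juniper Credit Union: compounded annually, EAR = 7.900%
Cedar Credit Union: (1 + 0.073/2)^2 − 1 = 7.433%
The highest effective annual rate is Copper Trust at 8.192%.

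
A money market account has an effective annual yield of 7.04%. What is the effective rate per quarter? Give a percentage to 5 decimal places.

The per-quarter rate i satisfies (1 + i)^4 = 1 + 0.0704.
i = 1.0704^(1/4) − 1 = 0.0171536 = 1.71536%.

1.71536%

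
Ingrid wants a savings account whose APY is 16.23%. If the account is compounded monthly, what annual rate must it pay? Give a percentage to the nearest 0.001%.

(1 + r/12)^12 − 1 = 0.1623, so 1 + r/12 = 1.1623^(1/12).
r/12 = 0.012612, so r = 0.151347 = 15.135%.

15.135%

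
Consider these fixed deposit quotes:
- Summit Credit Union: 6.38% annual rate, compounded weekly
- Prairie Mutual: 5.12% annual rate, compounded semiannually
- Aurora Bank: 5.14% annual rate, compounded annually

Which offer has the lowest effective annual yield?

Summit Credit Union: (1 + 0.0638/52)^52 − 1 = 6.584%
Prairie Mutual: (1 + 0.0512/2)^2 − 1 = 5.186%
Aurora Bank: compounded annually, EAR = 5.140%
The lowest effective annual rate is Aurora Bank at 5.140%.

Aurora Bank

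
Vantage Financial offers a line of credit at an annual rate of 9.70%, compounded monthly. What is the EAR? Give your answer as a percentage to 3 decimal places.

10.143%

EAR = (1 + 0.0970/12)^12 − 1.
= 1.101431 − 1 = 10.143%.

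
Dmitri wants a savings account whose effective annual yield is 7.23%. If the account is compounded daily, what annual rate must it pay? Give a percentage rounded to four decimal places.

6.9813%

(1 + r/365)^365 − 1 = 0.0723, so 1 + r/365 = 1.0723^(1/365).
r/365 = 0.000191, so r = 0.069813 = 6.9813%.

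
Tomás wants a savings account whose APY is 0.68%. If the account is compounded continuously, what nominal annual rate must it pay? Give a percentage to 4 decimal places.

Continuous: nominal r satisfies e^r − 1 = 0.0068.
r = ln(1 + 0.0068) = ln(1.0068) = 0.006777 = 0.6777%.

0.6777%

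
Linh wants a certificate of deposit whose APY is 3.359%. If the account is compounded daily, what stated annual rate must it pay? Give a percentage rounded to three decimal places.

(1 + r/365)^365 − 1 = 0.03359, so 1 + r/365 = 1.03359^(1/365).
r/365 = 0.000091, so r = 0.033040 = 3.304%.

3.304%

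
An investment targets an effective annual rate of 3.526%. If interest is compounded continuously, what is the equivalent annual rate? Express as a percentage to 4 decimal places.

3.4653%

Continuous: nominal r satisfies e^r − 1 = 0.03526.
r = ln(1 + 0.03526) = ln(1.03526) = 0.034653 = 3.4653%.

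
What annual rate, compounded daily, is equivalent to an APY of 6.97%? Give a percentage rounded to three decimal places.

(1 + r/365)^365 − 1 = 0.0697, so 1 + r/365 = 1.0697^(1/365).
r/365 = 0.000185, so r = 0.067384 = 6.738%.

6.738%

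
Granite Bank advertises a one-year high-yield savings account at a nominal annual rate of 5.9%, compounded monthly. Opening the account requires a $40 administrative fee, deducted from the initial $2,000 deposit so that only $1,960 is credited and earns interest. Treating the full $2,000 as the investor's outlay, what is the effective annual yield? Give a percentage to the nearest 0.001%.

Value after one year: 1,960 × (1 + 0.059/12)^12 = 1,960 × 1.060622 = $2,078.82.
Effective yield on the $2,000 outlay: 2,078.82 / 2,000 − 1 = 0.039409 = 3.941%.

3.941%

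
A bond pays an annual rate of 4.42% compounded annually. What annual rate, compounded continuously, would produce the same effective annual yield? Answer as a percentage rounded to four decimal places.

4.3251%

Compounded annually, EAR = nominal = 0.044200.
Equivalent continuous rate: r = ln(1 + 0.044200) = 0.043251 = 4.3251%.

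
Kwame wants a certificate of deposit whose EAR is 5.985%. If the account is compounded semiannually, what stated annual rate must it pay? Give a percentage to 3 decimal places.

(1 + r/2)^2 − 1 = 0.05985, so 1 + r/2 = 1.05985^(1/2).
r/2 = 0.029490, so r = 0.058980 = 5.898%.

5.898%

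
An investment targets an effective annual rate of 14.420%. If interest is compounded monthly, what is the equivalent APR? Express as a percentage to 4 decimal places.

(1 + r/12)^12 − 1 = 0.14420, so 1 + r/12 = 1.14420^(1/12).
r/12 = 0.011289, so r = 0.135465 = 13.5465%.

13.5465%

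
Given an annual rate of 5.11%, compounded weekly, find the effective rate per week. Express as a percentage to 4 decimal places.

With a nominal annual rate compounded weekly, the periodic rate is the nominal rate divided by 52.
i = 0.0511 / 52 = 0.0009827 = 0.0983%.

0.0983%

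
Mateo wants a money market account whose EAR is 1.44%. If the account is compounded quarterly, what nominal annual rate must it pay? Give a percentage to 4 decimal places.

(1 + r/4)^4 − 1 = 0.0144, so 1 + r/4 = 1.0144^(1/4).
r/4 = 0.003581, so r = 0.014323 = 1.4323%.

1.4323%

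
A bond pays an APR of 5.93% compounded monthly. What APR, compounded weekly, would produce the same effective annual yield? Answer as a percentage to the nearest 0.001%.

5.919%

EAR = (1 + 0.0593/12)^12 − 1 = 0.060939.
Solve (1 + r/52)^52 = 1.060939: r/52 = 1.060939^(1/52) − 1 = 0.001138, so r = 0.059188 = 5.919%.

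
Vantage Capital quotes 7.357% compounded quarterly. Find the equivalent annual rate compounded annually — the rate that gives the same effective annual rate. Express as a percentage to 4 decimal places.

7.5625%

EAR = (1 + 0.07357/4)^4 − 1 = 0.075625.
Compounded annually, the equivalent nominal rate is the EAR itself: 7.5625%.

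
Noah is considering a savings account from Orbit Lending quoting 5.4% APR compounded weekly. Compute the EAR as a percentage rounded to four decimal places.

5.5455%

EAR = (1 + 0.054/52)^52 − 1.
= (1 + 0.001038)^52 − 1 = 1.055455 − 1 = 5.5455%.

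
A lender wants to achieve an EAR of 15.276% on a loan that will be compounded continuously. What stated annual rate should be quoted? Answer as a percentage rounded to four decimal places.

Continuous: nominal r satisfies e^r − 1 = 0.15276.
r = ln(1 + 0.15276) = ln(1.15276) = 0.142159 = 14.2159%.

14.2159%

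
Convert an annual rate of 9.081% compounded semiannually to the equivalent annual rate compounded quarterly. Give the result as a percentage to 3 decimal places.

EAR = (1 + 0.09081/2)^2 − 1 = 0.092872.
Solve (1 + r/4)^4 = 1.092872: r/4 = 1.092872^(1/4) − 1 = 0.022450, so r = 0.089802 = 8.980%.

8.980%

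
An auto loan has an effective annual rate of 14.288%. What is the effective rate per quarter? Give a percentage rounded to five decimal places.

The per-quarter rate i satisfies (1 + i)^4 = 1 + 0.14288.
i = 1.14288^(1/4) − 1 = 0.0339515 = 3.39515%.

3.39515%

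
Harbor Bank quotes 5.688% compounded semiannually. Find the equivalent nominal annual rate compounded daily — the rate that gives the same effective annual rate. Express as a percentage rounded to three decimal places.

5.609%

EAR = (1 + 0.05688/2)^2 − 1 = 0.057689.
Solve (1 + r/365)^365 = 1.057689: r/365 = 1.057689^(1/365) − 1 = 0.000154, so r = 0.056090 = 5.609%.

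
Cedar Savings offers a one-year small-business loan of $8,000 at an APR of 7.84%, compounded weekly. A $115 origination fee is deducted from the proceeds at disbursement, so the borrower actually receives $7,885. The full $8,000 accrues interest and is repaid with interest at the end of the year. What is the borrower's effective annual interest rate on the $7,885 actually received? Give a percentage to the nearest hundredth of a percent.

Amount owed after one year: 8,000 × (1 + 0.0784/52)^52 = 8,000 × 1.081491 = $8,651.93.
Effective rate on net proceeds: 8,651.93 / 7,885 − 1 = 0.097265 = 9.73%.

9.73%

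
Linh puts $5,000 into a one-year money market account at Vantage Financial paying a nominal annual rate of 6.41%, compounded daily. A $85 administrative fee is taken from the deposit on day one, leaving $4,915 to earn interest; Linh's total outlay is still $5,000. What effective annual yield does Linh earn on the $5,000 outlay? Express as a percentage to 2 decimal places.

Value after one year: 4,915 × (1 + 0.0641/365)^365 = 4,915 × 1.066193 = $5,240.34.
Effective yield on the $5,000 outlay: 5,240.34 / 5,000 − 1 = 0.048068 = 4.81%.

4.81%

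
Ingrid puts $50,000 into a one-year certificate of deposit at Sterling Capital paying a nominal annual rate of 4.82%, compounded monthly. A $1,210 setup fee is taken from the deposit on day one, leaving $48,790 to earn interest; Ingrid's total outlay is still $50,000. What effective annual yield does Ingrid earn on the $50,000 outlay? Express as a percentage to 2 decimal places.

Value after one year: 48,790 × (1 + 0.0482/12)^12 = 48,790 × 1.049279 = $51,194.33.
Effective yield on the $50,000 outlay: 51,194.33 / 50,000 − 1 = 0.023887 = 2.39%.

2.39%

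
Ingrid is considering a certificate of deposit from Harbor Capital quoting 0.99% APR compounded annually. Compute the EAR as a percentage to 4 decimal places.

Annual compounding means the effective rate equals the nominal rate: 0.9900%.

0.9900%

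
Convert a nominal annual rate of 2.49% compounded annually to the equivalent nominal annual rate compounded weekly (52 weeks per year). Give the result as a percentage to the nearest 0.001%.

2.460%

Compounded annually, EAR = nominal = 0.024900.
Solve (1 + r/52)^52 = 1.024900: r/52 = 1.024900^(1/52) − 1 = 0.000473, so r = 0.024601 = 2.460%.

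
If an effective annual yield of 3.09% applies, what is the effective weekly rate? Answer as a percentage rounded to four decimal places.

The per-week rate i satisfies (1 + i)^52 = 1 + 0.0309.
i = 1.0309^(1/52) − 1 = 0.0005854 = 0.0585%.

0.0585%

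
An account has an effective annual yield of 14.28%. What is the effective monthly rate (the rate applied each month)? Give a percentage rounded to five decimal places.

The per-month rate i satisfies (1 + i)^12 = 1 + 0.1428.
i = 1.1428^(1/12) − 1 = 0.0111855 = 1.11855%.

1.11855%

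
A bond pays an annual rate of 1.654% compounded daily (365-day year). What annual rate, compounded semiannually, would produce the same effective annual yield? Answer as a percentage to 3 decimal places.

EAR = (1 + 0.01654/365)^365 − 1 = 0.016677.
Solve (1 + r/2)^2 = 1.016677: r/2 = 1.016677^(1/2) − 1 = 0.008304, so r = 0.016608 = 1.661%.

1.661%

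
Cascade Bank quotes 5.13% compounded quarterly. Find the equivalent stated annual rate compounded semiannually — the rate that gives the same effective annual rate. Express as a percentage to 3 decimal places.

5.163%

EAR = (1 + 0.0513/4)^4 − 1 = 0.052295.
Solve (1 + r/2)^2 = 1.052295: r/2 = 1.052295^(1/2) − 1 = 0.025814, so r = 0.051629 = 5.163%.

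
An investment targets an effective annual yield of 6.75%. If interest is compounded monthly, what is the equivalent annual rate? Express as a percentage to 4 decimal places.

6.5498%

(1 + r/12)^12 − 1 = 0.0675, so 1 + r/12 = 1.0675^(1/12).
r/12 = 0.005458, so r = 0.065498 = 6.5498%.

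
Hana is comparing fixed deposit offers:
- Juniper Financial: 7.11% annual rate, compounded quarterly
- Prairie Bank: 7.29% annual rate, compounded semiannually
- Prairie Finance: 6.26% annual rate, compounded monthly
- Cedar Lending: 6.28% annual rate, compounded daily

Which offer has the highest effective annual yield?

Juniper Financial: (1 + 0.0711/4)^4 − 1 = 7.302%
Prairie Bank: (1 + 0.0729/2)^2 − 1 = 7.423%
Prairie Finance: (1 + 0.0626/12)^12 − 1 = 6.443%
Cedar Lending: (1 + 0.0628/365)^365 − 1 = 6.481%
The highest effective annual rate is Prairie Bank at 7.423%.

Prairie Bank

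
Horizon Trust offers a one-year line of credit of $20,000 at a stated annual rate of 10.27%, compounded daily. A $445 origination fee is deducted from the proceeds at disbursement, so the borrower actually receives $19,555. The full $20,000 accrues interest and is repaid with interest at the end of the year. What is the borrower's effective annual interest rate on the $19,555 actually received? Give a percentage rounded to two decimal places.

13.34%

Amount owed after one year: 20,000 × (1 + 0.1027/365)^365 = 20,000 × 1.108143 = $22,162.86.
Effective rate on net proceeds: 22,162.86 / 19,555 − 1 = 0.133360 = 13.34%.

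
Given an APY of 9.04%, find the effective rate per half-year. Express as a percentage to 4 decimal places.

The per-half-year rate i satisfies (1 + i)^2 = 1 + 0.0904.
i = 1.0904^(1/2) − 1 = 0.0442222 = 4.4222%.

4.4222%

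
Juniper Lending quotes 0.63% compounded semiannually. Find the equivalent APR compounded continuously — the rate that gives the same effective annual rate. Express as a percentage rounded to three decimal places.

0.629%

EAR = (1 + 0.0063/2)^2 − 1 = 0.006310.
Equivalent continuous rate: r = ln(1 + 0.006310) = 0.006290 = 0.629%.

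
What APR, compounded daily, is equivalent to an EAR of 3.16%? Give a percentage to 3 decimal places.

3.111%

(1 + r/365)^365 − 1 = 0.0316, so 1 + r/365 = 1.0316^(1/365).
r/365 = 0.000085, so r = 0.031112 = 3.111%.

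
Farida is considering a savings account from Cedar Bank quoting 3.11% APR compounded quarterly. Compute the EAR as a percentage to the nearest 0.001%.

3.146%

EAR = (1 + 0.0311/4)^4 − 1.
= (1 + 0.007775)^4 − 1 = 1.031465 − 1 = 3.146%.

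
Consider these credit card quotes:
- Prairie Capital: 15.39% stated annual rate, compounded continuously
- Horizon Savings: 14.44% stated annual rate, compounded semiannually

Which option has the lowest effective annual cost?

Prairie Capital: e^0.1539 − 1 = 16.637%
Horizon Savings: (1 + 0.1444/2)^2 − 1 = 14.961%
The lowest effective annual rate is Horizon Savings at 14.961%.

Horizon Savings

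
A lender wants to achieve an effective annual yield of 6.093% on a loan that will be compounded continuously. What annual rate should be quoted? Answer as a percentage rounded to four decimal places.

Continuous: nominal r satisfies e^r − 1 = 0.06093.
r = ln(1 + 0.06093) = ln(1.06093) = 0.059146 = 5.9146%.

5.9146%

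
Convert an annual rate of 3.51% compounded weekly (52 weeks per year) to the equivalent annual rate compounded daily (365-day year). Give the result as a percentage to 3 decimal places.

EAR = (1 + 0.0351/52)^52 − 1 = 0.035711.
Solve (1 + r/365)^365 = 1.035711: r/365 = 1.035711^(1/365) − 1 = 0.000096, so r = 0.035090 = 3.509%.

3.509%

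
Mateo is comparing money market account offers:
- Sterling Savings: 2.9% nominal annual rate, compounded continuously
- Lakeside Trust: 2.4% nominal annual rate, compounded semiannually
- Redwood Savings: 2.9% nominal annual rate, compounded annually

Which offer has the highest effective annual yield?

Sterling Savings

Sterling Savings: e^0.029 − 1 = 2.942%
Lakeside Trust: (1 + 0.024/2)^2 − 1 = 2.414%
Redwood Savings: compounded annually, EAR = 2.900%
The highest effective annual rate is Sterling Savings at 2.942%.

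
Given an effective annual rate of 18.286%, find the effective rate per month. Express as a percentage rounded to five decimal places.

The per-month rate i satisfies (1 + i)^12 = 1 + 0.18286.
i = 1.18286^(1/12) − 1 = 0.0140930 = 1.40930%.

1.40930%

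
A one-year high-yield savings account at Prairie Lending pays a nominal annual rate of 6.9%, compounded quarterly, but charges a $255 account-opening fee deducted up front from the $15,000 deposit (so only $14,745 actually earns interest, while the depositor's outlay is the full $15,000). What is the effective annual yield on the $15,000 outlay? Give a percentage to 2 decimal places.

5.26%

Value after one year: 14,745 × (1 + 0.069/4)^4 = 14,745 × 1.070806 = $15,789.03.
Effective yield on the $15,000 outlay: 15,789.03 / 15,000 − 1 = 0.052602 = 5.26%.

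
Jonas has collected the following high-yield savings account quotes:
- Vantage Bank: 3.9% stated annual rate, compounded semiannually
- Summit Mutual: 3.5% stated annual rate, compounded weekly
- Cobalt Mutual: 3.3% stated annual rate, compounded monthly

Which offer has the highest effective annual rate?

Vantage Bank: (1 + 0.039/2)^2 − 1 = 3.938%
Summit Mutual: (1 + 0.035/52)^52 − 1 = 3.561%
Cobalt Mutual: (1 + 0.033/12)^12 − 1 = 3.350%
The highest effective annual rate is Vantage Bank at 3.938%.

Vantage Bank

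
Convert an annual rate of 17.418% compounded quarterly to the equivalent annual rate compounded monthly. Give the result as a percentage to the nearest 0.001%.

17.171%

EAR = (1 + 0.17418/4)^4 − 1 = 0.185891.
Solve (1 + r/12)^12 = 1.185891: r/12 = 1.185891^(1/12) − 1 = 0.014309, so r = 0.171711 = 17.171%.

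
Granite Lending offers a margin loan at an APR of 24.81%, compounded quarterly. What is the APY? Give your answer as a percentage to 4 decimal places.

27.2152%

EAR = (1 + 0.2481/4)^4 − 1.
= (1 + 0.062025)^4 − 1 = 1.272152 − 1 = 27.2152%.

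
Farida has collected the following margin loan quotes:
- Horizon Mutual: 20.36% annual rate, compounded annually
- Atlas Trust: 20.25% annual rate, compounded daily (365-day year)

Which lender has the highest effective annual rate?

Horizon Mutual: compounded annually, EAR = 20.360%
Atlas Trust: (1 + 0.2025/365)^365 − 1 = 22.439%
The highest effective annual rate is Atlas Trust at 22.439%.

Atlas Trust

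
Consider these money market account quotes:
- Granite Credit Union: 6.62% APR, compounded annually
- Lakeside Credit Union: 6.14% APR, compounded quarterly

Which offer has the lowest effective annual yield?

Lakeside Credit Union

Granite Credit Union: compounded annually, EAR = 6.620%
Lakeside Credit Union: (1 + 0.0614/4)^4 − 1 = 6.283%
The lowest effective annual rate is Lakeside Credit Union at 6.283%.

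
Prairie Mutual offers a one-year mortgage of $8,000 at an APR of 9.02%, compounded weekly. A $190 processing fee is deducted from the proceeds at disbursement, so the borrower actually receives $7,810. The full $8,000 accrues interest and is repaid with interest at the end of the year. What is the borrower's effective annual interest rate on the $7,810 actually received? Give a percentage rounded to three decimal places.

Amount owed after one year: 8,000 × (1 + 0.0902/52)^52 = 8,000 × 1.094308 = $8,754.46.
Effective rate on net proceeds: 8,754.46 / 7,810 − 1 = 0.120930 = 12.093%.

12.093%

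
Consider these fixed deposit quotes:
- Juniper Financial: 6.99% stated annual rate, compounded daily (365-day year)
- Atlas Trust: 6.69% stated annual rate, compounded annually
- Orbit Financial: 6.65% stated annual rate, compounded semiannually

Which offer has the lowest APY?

Atlas Trust

Juniper Financial: (1 + 0.0699/365)^365 − 1 = 7.239%
Atlas Trust: compounded annually, EAR = 6.690%
Orbit Financial: (1 + 0.0665/2)^2 − 1 = 6.761%
The lowest effective annual rate is Atlas Trust at 6.690%.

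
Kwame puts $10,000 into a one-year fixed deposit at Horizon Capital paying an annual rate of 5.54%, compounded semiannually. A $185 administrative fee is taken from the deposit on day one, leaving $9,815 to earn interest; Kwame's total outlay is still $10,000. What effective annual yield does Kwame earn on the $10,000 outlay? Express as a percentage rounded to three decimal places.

3.663%

Value after one year: 9,815 × (1 + 0.0554/2)^2 = 9,815 × 1.056167 = $10,366.28.
Effective yield on the $10,000 outlay: 10,366.28 / 10,000 − 1 = 0.036628 = 3.663%.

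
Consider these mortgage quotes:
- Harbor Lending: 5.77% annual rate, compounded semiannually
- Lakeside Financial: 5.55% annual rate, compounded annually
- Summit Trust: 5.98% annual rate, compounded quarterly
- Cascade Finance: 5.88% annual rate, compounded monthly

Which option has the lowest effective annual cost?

Lakeside Financial

Harbor Lending: (1 + 0.0577/2)^2 − 1 = 5.853%
Lakeside Financial: compounded annually, EAR = 5.550%
Summit Trust: (1 + 0.0598/4)^4 − 1 = 6.115%
Cascade Finance: (1 + 0.0588/12)^12 − 1 = 6.041%
The lowest effective annual rate is Lakeside Financial at 5.550%.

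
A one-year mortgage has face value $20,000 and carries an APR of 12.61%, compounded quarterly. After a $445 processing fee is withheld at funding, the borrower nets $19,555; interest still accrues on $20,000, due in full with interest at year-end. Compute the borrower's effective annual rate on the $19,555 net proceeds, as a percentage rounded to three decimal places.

Amount owed after one year: 20,000 × (1 + 0.1261/4)^4 = 20,000 × 1.132189 = $22,643.79.
Effective rate on net proceeds: 22,643.79 / 19,555 − 1 = 0.157954 = 15.795%.

15.795%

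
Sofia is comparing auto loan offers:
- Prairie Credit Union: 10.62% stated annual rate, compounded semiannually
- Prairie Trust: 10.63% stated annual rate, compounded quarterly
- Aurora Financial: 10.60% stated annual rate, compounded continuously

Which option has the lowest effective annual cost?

Prairie Credit Union: (1 + 0.1062/2)^2 − 1 = 10.902%
Prairie Trust: (1 + 0.1063/4)^4 − 1 = 11.061%
Aurora Financial: e^0.1060 − 1 = 11.182%
The lowest effective annual rate is Prairie Credit Union at 10.902%.

Prairie Credit Union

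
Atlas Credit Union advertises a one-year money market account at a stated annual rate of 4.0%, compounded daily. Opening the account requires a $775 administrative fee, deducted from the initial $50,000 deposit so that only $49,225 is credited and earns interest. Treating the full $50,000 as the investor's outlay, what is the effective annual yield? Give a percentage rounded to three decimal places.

Value after one year: 49,225 × (1 + 0.040/365)^365 = 49,225 × 1.040808 = $51,233.80.
Effective yield on the $50,000 outlay: 51,233.80 / 50,000 − 1 = 0.024676 = 2.468%.

2.468%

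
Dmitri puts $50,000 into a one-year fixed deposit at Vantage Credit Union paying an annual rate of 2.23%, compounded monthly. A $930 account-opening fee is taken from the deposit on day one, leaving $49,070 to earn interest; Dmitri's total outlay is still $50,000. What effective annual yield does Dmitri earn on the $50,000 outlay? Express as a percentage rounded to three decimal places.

0.351%

Value after one year: 49,070 × (1 + 0.0223/12)^12 = 49,070 × 1.022529 = $50,175.51.
Effective yield on the $50,000 outlay: 50,175.51 / 50,000 − 1 = 0.003510 = 0.351%.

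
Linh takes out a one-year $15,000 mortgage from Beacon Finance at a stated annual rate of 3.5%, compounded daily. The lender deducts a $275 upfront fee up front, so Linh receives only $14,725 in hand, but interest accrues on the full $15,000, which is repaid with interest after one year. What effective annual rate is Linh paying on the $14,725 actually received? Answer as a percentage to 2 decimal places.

Amount owed after one year: 15,000 × (1 + 0.035/365)^365 = 15,000 × 1.035618 = $15,534.27.
Effective rate on net proceeds: 15,534.27 / 14,725 − 1 = 0.054959 = 5.50%.

5.50%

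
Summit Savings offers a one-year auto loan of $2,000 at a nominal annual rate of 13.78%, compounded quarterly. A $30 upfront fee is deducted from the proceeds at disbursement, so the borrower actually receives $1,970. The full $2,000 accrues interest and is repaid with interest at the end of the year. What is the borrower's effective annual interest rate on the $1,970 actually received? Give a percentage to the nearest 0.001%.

Amount owed after one year: 2,000 × (1 + 0.1378/4)^4 = 2,000 × 1.145086 = $2,290.17.
Effective rate on net proceeds: 2,290.17 / 1,970 − 1 = 0.162524 = 16.252%.

16.252%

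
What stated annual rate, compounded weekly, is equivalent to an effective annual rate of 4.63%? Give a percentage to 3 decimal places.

(1 + r/52)^52 − 1 = 0.0463, so 1 + r/52 = 1.0463^(1/52).
r/52 = 0.000871, so r = 0.045280 = 4.528%.

4.528%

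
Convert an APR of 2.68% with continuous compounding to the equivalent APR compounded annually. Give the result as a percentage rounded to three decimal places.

EAR under continuous compounding: e^0.0268 − 1 = 0.027162.
Compounded annually, the equivalent nominal rate is the EAR itself: 2.716%.

2.716%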